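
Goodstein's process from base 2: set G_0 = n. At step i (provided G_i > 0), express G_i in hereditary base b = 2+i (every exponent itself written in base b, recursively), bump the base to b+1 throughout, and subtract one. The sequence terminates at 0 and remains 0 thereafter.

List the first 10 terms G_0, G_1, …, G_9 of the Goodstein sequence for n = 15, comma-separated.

step 0: 15 = 2^(2 + 1) + 2^2 + 2 + 1; sub 3 for 2: 3^(3 + 1) + 3^3 + 3 + 1; = 112; G_1 = 112−1 = 111
step 1: 111 = 3^(3 + 1) + 3^3 + 3; sub 4 for 3: 4^(4 + 1) + 4^4 + 4; = 1284; G_2 = 1284−1 = 1283
step 2: 1283 = 4^(4 + 1) + 4^4 + 3; sub 5 for 4: 5^(5 + 1) + 5^5 + 3; = 18753; G_3 = 18753−1 = 18752
step 3: 18752 = 5^(5 + 1) + 5^5 + 2; sub 6 for 5: 6^(6 + 1) + 6^6 + 2; = 326594; G_4 = 326594−1 = 326593
step 4: 326593 = 6^(6 + 1) + 6^6 + 1; sub 7 for 6: 7^(7 + 1) + 7^7 + 1; = 6588345; G_5 = 6588345−1 = 6588344
step 5: 6588344 = 7^(7 + 1) + 7^7; sub 8 for 7: 8^(8 + 1) + 8^8; = 150994944; G_6 = 150994944−1 = 150994943
step 6: 150994943 = 8^(8 + 1) + 7·8^7 + 7·8^6 + 7·8^5 + 7·8^4 + 7·8^3 + 7·8^2 + 7·8 + 7; sub 9 for 8: 9^(9 + 1) + 7·9^7 + 7·9^6 + 7·9^5 + 7·9^4 + 7·9^3 + 7·9^2 + 7·9 + 7; = 3524450281; G_7 = 3524450281−1 = 3524450280
step 7: 3524450280 = 9^(9 + 1) + 7·9^7 + 7·9^6 + 7·9^5 + 7·9^4 + 7·9^3 + 7·9^2 + 7·9 + 6; sub 10 for 9: 10^(10 + 1) + 7·10^7 + 7·10^6 + 7·10^5 + 7·10^4 + 7·10^3 + 7·10^2 + 7·10 + 6; = 100077777776; G_8 = 100077777776−1 = 100077777775
step 8: 100077777775 = 10^(10 + 1) + 7·10^7 + 7·10^6 + 7·10^5 + 7·10^4 + 7·10^3 + 7·10^2 + 7·10 + 5; sub 11 for 10: 11^(11 + 1) + 7·11^7 + 7·11^6 + 7·11^5 + 7·11^4 + 7·11^3 + 7·11^2 + 7·11 + 5; = 3138578427935; G_9 = 3138578427935−1 = 3138578427934

15, 111, 1283, 18752, 326593, 6588344, 150994943, 3524450280, 100077777775, 3138578427934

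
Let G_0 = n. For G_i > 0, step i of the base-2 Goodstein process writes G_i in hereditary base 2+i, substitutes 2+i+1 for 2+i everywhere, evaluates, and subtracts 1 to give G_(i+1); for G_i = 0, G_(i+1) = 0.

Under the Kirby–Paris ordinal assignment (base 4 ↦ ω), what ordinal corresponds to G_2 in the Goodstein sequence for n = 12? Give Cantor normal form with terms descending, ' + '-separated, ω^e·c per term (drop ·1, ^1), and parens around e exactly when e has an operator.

ω^(ω + 1) + ω^2·2 + ω·2 + 1

G_0=12  [base 2] 2^(2 + 1) + 2^2  →[2↦3]→  3^(3 + 1) + 3^3 = 108  −1 ⇒ G_1=107
G_1=107  [base 3] 3^(3 + 1) + 2·3^2 + 2·3 + 2  →[3↦4]→  4^(4 + 1) + 2·4^2 + 2·4 + 2 = 1066  −1 ⇒ G_2=1065
G_2=1065  [base 4] 4^(4 + 1) + 2·4^2 + 2·4 + 1  →[4↦5]→  5^(5 + 1) + 2·5^2 + 2·5 + 1 = 15686  −1 ⇒ G_3=15685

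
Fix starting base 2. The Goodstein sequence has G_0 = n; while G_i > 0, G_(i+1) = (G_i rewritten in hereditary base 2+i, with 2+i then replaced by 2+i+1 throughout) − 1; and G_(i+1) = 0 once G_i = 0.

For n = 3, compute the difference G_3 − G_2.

-1

G_0 = 3. HB_2(3) = 2 + 1. Bump = 4. G_1 = 3.
G_1 = 3. HB_3(3) = 3. Bump = 4. G_2 = 3.
G_2 = 3. HB_4(3) = 3. Bump = 3. G_3 = 2.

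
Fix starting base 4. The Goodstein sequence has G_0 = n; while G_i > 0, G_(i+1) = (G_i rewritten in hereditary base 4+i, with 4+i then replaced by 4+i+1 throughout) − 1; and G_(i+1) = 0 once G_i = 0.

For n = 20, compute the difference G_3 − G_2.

G_0=20  [base 4] 4^2 + 4  →[4↦5]→  5^2 + 5 = 30  −1 ⇒ G_1=29
G_1=29  [base 5] 5^2 + 4  →[5↦6]→  6^2 + 4 = 40  −1 ⇒ G_2=39
G_2=39  [base 6] 6^2 + 3  →[6↦7]→  7^2 + 3 = 52  −1 ⇒ G_3=51

12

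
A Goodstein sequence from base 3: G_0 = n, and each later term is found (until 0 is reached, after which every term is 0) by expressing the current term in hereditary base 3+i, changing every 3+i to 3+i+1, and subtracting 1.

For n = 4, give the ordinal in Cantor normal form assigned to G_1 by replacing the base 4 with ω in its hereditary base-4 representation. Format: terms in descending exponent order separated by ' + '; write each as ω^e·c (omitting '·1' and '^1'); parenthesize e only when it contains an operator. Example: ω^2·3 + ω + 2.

G_0=4  [base 3] 3 + 1  →[3↦4]→  4 + 1 = 5  −1 ⇒ G_1=4
G_1=4  [base 4] 4  →[4↦5]→  5 = 5  −1 ⇒ G_2=4

ω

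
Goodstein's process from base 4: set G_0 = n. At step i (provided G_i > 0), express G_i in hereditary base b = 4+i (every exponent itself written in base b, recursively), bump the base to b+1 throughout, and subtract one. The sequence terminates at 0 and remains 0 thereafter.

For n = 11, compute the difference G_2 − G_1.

step 0: 11 = 2·4 + 3; sub 5 for 4: 2·5 + 3; = 13; G_1 = 13−1 = 12
step 1: 12 = 2·5 + 2; sub 6 for 5: 2·6 + 2; = 14; G_2 = 14−1 = 13

1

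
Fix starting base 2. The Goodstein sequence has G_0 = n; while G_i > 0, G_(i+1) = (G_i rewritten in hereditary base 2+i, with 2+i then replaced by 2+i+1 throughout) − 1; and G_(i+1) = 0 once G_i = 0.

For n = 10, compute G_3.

15625

step 0: 10 = 2^(2 + 1) + 2; sub 3 for 2: 3^(3 + 1) + 3; = 84; G_1 = 84−1 = 83
step 1: 83 = 3^(3 + 1) + 2; sub 4 for 3: 4^(4 + 1) + 2; = 1026; G_2 = 1026−1 = 1025
step 2: 1025 = 4^(4 + 1) + 1; sub 5 for 4: 5^(5 + 1) + 1; = 15626; G_3 = 15626−1 = 15625
step 3: 15625 = 5^(5 + 1); sub 6 for 5: 6^(6 + 1); = 279936; G_4 = 279936−1 = 279935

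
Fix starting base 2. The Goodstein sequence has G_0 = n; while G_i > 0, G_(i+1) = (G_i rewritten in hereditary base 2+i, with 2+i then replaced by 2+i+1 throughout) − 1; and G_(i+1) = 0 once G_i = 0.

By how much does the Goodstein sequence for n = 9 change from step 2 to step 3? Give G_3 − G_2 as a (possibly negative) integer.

8819

9 —HB2→ 2^(2 + 1) + 1 —bump→ 3^(3 + 1) + 1 = 82 —(−1)→ 81
81 —HB3→ 3^(3 + 1) —bump→ 4^(4 + 1) = 1024 —(−1)→ 1023
1023 —HB4→ 3·4^4 + 3·4^3 + 3·4^2 + 3·4 + 3 —bump→ 3·5^5 + 3·5^3 + 3·5^2 + 3·5 + 3 = 9843 —(−1)→ 9842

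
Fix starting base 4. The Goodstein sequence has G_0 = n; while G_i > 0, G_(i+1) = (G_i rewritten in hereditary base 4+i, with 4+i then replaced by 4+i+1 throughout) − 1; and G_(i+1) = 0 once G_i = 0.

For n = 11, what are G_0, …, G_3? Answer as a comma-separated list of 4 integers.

11, 12, 13, 14

step 0: 11 = 2·4 + 3; sub 5 for 4: 2·5 + 3; = 13; G_1 = 13−1 = 12
step 1: 12 = 2·5 + 2; sub 6 for 5: 2·6 + 2; = 14; G_2 = 14−1 = 13
step 2: 13 = 2·6 + 1; sub 7 for 6: 2·7 + 1; = 15; G_3 = 15−1 = 14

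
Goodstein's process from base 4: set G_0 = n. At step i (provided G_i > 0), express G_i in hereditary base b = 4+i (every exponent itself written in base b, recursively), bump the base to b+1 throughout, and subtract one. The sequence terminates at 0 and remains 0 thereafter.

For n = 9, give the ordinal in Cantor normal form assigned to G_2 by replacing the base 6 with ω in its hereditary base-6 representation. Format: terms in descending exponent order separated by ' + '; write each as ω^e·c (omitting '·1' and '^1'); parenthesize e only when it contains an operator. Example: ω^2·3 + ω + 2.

ω + 5

(0) 9|_4 = 2·4 + 1 ↦ 2·5 + 1|_5 = 11 ⇒ 10
(1) 10|_5 = 2·5 ↦ 2·6|_6 = 12 ⇒ 11
(2) 11|_6 = 6 + 5 ↦ 7 + 5|_7 = 12 ⇒ 11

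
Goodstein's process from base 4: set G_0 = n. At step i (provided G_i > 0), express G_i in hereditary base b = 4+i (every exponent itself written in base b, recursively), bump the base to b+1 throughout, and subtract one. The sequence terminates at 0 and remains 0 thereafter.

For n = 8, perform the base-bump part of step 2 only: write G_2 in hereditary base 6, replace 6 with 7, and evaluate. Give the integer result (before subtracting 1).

10

[0] 8 ≡ 2·4 (base 4). Lift 5: 10. −1: 9.
[1] 9 ≡ 5 + 4 (base 5). Lift 6: 10. −1: 9.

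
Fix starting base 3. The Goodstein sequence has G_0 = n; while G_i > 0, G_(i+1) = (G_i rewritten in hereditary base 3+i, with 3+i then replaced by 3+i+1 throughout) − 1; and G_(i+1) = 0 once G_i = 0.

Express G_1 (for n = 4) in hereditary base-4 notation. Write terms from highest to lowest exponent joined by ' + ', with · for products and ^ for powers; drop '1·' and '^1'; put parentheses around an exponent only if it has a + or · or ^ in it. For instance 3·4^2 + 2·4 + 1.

4 —HB3→ 3 + 1 —bump→ 4 + 1 = 5 —(−1)→ 4
4 —HB4→ 4 —bump→ 5 = 5 —(−1)→ 4

4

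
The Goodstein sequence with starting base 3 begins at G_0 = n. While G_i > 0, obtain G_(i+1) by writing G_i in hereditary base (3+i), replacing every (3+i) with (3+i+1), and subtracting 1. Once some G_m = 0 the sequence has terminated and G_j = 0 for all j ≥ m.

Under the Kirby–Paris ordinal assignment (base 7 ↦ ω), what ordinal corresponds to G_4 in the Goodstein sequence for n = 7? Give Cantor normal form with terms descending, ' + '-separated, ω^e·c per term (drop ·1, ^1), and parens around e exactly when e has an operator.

step 0: 7 = 2·3 + 1; sub 4 for 3: 2·4 + 1; = 9; G_1 = 9−1 = 8
step 1: 8 = 2·4; sub 5 for 4: 2·5; = 10; G_2 = 10−1 = 9
step 2: 9 = 5 + 4; sub 6 for 5: 6 + 4; = 10; G_3 = 10−1 = 9
step 3: 9 = 6 + 3; sub 7 for 6: 7 + 3; = 10; G_4 = 10−1 = 9

ω + 2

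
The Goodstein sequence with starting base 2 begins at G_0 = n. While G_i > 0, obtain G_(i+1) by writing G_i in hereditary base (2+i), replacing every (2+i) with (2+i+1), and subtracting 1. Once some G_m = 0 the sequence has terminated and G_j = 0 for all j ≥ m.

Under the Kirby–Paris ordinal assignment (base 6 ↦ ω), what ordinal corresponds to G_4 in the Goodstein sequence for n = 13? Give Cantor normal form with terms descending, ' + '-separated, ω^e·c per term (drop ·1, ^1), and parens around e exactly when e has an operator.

ω^(ω + 1) + ω^3·3 + ω^2·3 + ω·3 + 1

[0] 13 ≡ 2^(2 + 1) + 2^2 + 1 (base 2). Lift 3: 109. −1: 108.
[1] 108 ≡ 3^(3 + 1) + 3^3 (base 3). Lift 4: 1280. −1: 1279.
[2] 1279 ≡ 4^(4 + 1) + 3·4^3 + 3·4^2 + 3·4 + 3 (base 4). Lift 5: 16093. −1: 16092.
[3] 16092 ≡ 5^(5 + 1) + 3·5^3 + 3·5^2 + 3·5 + 2 (base 5). Lift 6: 280712. −1: 280711.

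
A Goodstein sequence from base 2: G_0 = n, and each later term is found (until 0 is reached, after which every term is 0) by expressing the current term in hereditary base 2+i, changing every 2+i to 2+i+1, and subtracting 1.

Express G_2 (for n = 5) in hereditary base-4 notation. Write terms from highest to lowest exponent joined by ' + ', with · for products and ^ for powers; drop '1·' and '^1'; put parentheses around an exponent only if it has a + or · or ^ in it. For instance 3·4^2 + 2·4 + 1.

G_0 = 5. HB_2(5) = 2^2 + 1. Bump = 28. G_1 = 27.
G_1 = 27. HB_3(27) = 3^3. Bump = 256. G_2 = 255.

3·4^3 + 3·4^2 + 3·4 + 3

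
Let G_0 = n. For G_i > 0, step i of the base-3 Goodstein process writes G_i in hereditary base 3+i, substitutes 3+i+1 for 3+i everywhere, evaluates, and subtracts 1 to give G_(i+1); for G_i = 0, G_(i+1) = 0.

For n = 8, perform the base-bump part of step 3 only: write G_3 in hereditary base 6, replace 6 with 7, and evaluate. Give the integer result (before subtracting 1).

12

G_0=8  [base 3] 2·3 + 2  →[3↦4]→  2·4 + 2 = 10  −1 ⇒ G_1=9
G_1=9  [base 4] 2·4 + 1  →[4↦5]→  2·5 + 1 = 11  −1 ⇒ G_2=10
G_2=10  [base 5] 2·5  →[5↦6]→  2·6 = 12  −1 ⇒ G_3=11
G_3=11  [base 6] 6 + 5  →[6↦7]→  7 + 5 = 12  −1 ⇒ G_4=11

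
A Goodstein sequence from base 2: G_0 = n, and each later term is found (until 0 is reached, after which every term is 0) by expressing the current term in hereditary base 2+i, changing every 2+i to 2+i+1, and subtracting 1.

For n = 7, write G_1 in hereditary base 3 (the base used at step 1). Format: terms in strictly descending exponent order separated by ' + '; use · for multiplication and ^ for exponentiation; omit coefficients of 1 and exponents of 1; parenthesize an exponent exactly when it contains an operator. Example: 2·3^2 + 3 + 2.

3^3 + 3

step 0: 7 = 2^2 + 2 + 1; sub 3 for 2: 3^3 + 3 + 1; = 31; G_1 = 31−1 = 30
step 1: 30 = 3^3 + 3; sub 4 for 3: 4^4 + 4; = 260; G_2 = 260−1 = 259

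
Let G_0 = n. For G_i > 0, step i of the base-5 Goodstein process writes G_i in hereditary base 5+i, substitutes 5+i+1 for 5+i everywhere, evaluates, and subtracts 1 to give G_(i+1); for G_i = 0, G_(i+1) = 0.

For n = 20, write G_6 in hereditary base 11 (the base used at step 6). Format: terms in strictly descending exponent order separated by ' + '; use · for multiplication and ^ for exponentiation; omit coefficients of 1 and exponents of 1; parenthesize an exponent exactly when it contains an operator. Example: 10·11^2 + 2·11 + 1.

G_0=20  [base 5] 4·5  →[5↦6]→  4·6 = 24  −1 ⇒ G_1=23
G_1=23  [base 6] 3·6 + 5  →[6↦7]→  3·7 + 5 = 26  −1 ⇒ G_2=25
G_2=25  [base 7] 3·7 + 4  →[7↦8]→  3·8 + 4 = 28  −1 ⇒ G_3=27
G_3=27  [base 8] 3·8 + 3  →[8↦9]→  3·9 + 3 = 30  −1 ⇒ G_4=29
G_4=29  [base 9] 3·9 + 2  →[9↦10]→  3·10 + 2 = 32  −1 ⇒ G_5=31
G_5=31  [base 10] 3·10 + 1  →[10↦11]→  3·11 + 1 = 34  −1 ⇒ G_6=33

3·11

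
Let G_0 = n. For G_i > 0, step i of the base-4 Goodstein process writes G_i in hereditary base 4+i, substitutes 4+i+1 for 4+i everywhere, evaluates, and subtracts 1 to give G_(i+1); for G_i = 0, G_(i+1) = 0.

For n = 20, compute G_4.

65

i=0: 20 = 4^2 + 4 (b=4); 4→5: 5^2 + 5 = 30; 30−1 = 29
i=1: 29 = 5^2 + 4 (b=5); 5→6: 6^2 + 4 = 40; 40−1 = 39
i=2: 39 = 6^2 + 3 (b=6); 6→7: 7^2 + 3 = 52; 52−1 = 51
i=3: 51 = 7^2 + 2 (b=7); 7→8: 8^2 + 2 = 66; 66−1 = 65
i=4: 65 = 8^2 + 1 (b=8); 8→9: 9^2 + 1 = 82; 82−1 = 81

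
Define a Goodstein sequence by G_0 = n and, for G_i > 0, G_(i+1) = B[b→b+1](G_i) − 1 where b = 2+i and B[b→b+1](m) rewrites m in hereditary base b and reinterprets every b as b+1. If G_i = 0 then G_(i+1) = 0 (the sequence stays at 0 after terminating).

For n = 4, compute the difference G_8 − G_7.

G_0=4  [base 2] 2^2  →[2↦3]→  3^3 = 27  −1 ⇒ G_1=26
G_1=26  [base 3] 2·3^2 + 2·3 + 2  →[3↦4]→  2·4^2 + 2·4 + 2 = 42  −1 ⇒ G_2=41
G_2=41  [base 4] 2·4^2 + 2·4 + 1  →[4↦5]→  2·5^2 + 2·5 + 1 = 61  −1 ⇒ G_3=60
G_3=60  [base 5] 2·5^2 + 2·5  →[5↦6]→  2·6^2 + 2·6 = 84  −1 ⇒ G_4=83
G_4=83  [base 6] 2·6^2 + 6 + 5  →[6↦7]→  2·7^2 + 7 + 5 = 110  −1 ⇒ G_5=109
G_5=109  [base 7] 2·7^2 + 7 + 4  →[7↦8]→  2·8^2 + 8 + 4 = 140  −1 ⇒ G_6=139
G_6=139  [base 8] 2·8^2 + 8 + 3  →[8↦9]→  2·9^2 + 9 + 3 = 174  −1 ⇒ G_7=173
G_7=173  [base 9] 2·9^2 + 9 + 2  →[9↦10]→  2·10^2 + 10 + 2 = 212  −1 ⇒ G_8=211

38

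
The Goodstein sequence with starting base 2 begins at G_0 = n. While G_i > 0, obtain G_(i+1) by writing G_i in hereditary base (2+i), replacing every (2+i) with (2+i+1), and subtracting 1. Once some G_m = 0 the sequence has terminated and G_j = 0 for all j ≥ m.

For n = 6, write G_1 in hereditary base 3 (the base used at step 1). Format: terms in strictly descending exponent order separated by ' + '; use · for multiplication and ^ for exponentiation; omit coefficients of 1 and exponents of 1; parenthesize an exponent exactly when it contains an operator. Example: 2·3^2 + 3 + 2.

base 2: 6 = 2^2 + 2; at 3: 3^3 + 3 = 30; next = 29
base 3: 29 = 3^3 + 2; at 4: 4^4 + 2 = 258; next = 257

3^3 + 2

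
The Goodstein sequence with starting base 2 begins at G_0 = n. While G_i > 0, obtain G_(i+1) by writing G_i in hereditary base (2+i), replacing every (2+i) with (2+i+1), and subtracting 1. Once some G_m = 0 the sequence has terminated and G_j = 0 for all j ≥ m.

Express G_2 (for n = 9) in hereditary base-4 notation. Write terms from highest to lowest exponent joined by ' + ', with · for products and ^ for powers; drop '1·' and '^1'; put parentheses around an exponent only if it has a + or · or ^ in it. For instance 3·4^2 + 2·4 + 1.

9 —HB2→ 2^(2 + 1) + 1 —bump→ 3^(3 + 1) + 1 = 82 —(−1)→ 81
81 —HB3→ 3^(3 + 1) —bump→ 4^(4 + 1) = 1024 —(−1)→ 1023

3·4^4 + 3·4^3 + 3·4^2 + 3·4 + 3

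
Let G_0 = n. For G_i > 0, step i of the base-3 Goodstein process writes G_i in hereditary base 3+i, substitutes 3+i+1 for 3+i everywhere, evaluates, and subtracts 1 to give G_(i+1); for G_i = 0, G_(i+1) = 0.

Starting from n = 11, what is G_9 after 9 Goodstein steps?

G_0 = 11. HB_3(11) = 3^2 + 2. Bump = 18. G_1 = 17.
G_1 = 17. HB_4(17) = 4^2 + 1. Bump = 26. G_2 = 25.
G_2 = 25. HB_5(25) = 5^2. Bump = 36. G_3 = 35.
G_3 = 35. HB_6(35) = 5·6 + 5. Bump = 40. G_4 = 39.
G_4 = 39. HB_7(39) = 5·7 + 4. Bump = 44. G_5 = 43.
G_5 = 43. HB_8(43) = 5·8 + 3. Bump = 48. G_6 = 47.
G_6 = 47. HB_9(47) = 5·9 + 2. Bump = 52. G_7 = 51.
G_7 = 51. HB_10(51) = 5·10 + 1. Bump = 56. G_8 = 55.
G_8 = 55. HB_11(55) = 5·11. Bump = 60. G_9 = 59.

59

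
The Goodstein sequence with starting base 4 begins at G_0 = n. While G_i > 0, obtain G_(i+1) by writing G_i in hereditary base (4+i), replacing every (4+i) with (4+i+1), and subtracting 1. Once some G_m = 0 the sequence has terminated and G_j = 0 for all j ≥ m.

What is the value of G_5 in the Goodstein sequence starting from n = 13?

[0] 13 ≡ 3·4 + 1 (base 4). Lift 5: 16. −1: 15.
[1] 15 ≡ 3·5 (base 5). Lift 6: 18. −1: 17.
[2] 17 ≡ 2·6 + 5 (base 6). Lift 7: 19. −1: 18.
[3] 18 ≡ 2·7 + 4 (base 7). Lift 8: 20. −1: 19.
[4] 19 ≡ 2·8 + 3 (base 8). Lift 9: 21. −1: 20.
[5] 20 ≡ 2·9 + 2 (base 9). Lift 10: 22. −1: 21.

20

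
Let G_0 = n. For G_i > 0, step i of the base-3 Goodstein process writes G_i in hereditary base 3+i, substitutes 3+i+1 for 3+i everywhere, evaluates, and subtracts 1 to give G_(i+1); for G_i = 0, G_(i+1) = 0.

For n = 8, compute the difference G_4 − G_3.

0

G_0=8  [base 3] 2·3 + 2  →[3↦4]→  2·4 + 2 = 10  −1 ⇒ G_1=9
G_1=9  [base 4] 2·4 + 1  →[4↦5]→  2·5 + 1 = 11  −1 ⇒ G_2=10
G_2=10  [base 5] 2·5  →[5↦6]→  2·6 = 12  −1 ⇒ G_3=11
G_3=11  [base 6] 6 + 5  →[6↦7]→  7 + 5 = 12  −1 ⇒ G_4=11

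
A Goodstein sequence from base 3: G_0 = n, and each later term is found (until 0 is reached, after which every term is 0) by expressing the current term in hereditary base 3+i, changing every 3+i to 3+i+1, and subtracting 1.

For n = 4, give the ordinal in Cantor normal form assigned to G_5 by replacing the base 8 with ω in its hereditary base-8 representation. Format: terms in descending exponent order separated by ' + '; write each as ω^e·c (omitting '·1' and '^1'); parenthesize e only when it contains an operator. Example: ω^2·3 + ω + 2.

1

step 0: 4 = 3 + 1; sub 4 for 3: 4 + 1; = 5; G_1 = 5−1 = 4
step 1: 4 = 4; sub 5 for 4: 5; = 5; G_2 = 5−1 = 4
step 2: 4 = 4; sub 6 for 5: 4; = 4; G_3 = 4−1 = 3
step 3: 3 = 3; sub 7 for 6: 3; = 3; G_4 = 3−1 = 2
step 4: 2 = 2; sub 8 for 7: 2; = 2; G_5 = 2−1 = 1
step 5: 1 = 1; sub 9 for 8: 1; = 1; G_6 = 1−1 = 0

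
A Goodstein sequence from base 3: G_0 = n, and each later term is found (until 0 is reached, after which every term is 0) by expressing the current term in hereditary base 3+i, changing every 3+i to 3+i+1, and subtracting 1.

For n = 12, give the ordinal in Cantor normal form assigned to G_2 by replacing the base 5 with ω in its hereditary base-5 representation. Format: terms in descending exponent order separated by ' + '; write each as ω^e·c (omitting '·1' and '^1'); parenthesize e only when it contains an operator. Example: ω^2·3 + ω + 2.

step 0: 12 = 3^2 + 3; sub 4 for 3: 4^2 + 4; = 20; G_1 = 20−1 = 19
step 1: 19 = 4^2 + 3; sub 5 for 4: 5^2 + 3; = 28; G_2 = 28−1 = 27
step 2: 27 = 5^2 + 2; sub 6 for 5: 6^2 + 2; = 38; G_3 = 38−1 = 37

ω^2 + 2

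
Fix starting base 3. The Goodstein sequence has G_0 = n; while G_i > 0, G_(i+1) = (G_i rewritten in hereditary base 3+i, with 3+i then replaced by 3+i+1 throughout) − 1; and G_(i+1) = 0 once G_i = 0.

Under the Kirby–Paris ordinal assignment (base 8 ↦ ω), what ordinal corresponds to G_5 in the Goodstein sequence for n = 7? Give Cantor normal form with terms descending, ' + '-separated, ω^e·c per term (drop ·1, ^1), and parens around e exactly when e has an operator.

[0] 7 ≡ 2·3 + 1 (base 3). Lift 4: 9. −1: 8.
[1] 8 ≡ 2·4 (base 4). Lift 5: 10. −1: 9.
[2] 9 ≡ 5 + 4 (base 5). Lift 6: 10. −1: 9.
[3] 9 ≡ 6 + 3 (base 6). Lift 7: 10. −1: 9.
[4] 9 ≡ 7 + 2 (base 7). Lift 8: 10. −1: 9.
[5] 9 ≡ 8 + 1 (base 8). Lift 9: 10. −1: 9.

ω + 1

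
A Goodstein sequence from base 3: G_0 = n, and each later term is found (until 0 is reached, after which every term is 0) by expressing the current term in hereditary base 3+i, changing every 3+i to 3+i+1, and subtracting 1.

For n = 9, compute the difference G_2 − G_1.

G_0 = 9. HB_3(9) = 3^2. Bump = 16. G_1 = 15.
G_1 = 15. HB_4(15) = 3·4 + 3. Bump = 18. G_2 = 17.

2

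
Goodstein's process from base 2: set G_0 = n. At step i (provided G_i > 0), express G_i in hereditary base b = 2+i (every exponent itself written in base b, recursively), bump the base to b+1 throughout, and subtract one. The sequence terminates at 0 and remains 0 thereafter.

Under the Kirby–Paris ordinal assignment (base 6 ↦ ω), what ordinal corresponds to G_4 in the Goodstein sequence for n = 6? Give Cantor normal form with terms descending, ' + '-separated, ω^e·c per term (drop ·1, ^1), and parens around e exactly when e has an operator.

G_0 = 6. HB_2(6) = 2^2 + 2. Bump = 30. G_1 = 29.
G_1 = 29. HB_3(29) = 3^3 + 2. Bump = 258. G_2 = 257.
G_2 = 257. HB_4(257) = 4^4 + 1. Bump = 3126. G_3 = 3125.
G_3 = 3125. HB_5(3125) = 5^5. Bump = 46656. G_4 = 46655.
G_4 = 46655. HB_6(46655) = 5·6^5 + 5·6^4 + 5·6^3 + 5·6^2 + 5·6 + 5. Bump = 98040. G_5 = 98039.

ω^5·5 + ω^4·5 + ω^3·5 + ω^2·5 + ω·5 + 5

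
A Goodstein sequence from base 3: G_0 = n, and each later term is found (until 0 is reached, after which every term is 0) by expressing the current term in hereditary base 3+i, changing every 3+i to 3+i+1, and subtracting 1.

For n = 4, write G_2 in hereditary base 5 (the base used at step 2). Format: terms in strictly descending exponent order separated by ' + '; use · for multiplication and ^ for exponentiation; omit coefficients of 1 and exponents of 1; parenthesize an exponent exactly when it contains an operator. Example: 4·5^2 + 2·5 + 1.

4

(0) 4|_3 = 3 + 1 ↦ 4 + 1|_4 = 5 ⇒ 4
(1) 4|_4 = 4 ↦ 5|_5 = 5 ⇒ 4
(2) 4|_5 = 4 ↦ 4|_6 = 4 ⇒ 3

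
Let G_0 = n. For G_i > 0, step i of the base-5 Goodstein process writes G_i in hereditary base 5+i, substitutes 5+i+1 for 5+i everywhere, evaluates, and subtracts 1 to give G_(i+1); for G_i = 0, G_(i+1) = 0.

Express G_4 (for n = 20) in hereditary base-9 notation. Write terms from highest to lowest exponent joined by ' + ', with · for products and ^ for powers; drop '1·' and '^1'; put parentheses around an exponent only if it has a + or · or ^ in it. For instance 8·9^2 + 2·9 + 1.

[0] 20 ≡ 4·5 (base 5). Lift 6: 24. −1: 23.
[1] 23 ≡ 3·6 + 5 (base 6). Lift 7: 26. −1: 25.
[2] 25 ≡ 3·7 + 4 (base 7). Lift 8: 28. −1: 27.
[3] 27 ≡ 3·8 + 3 (base 8). Lift 9: 30. −1: 29.
[4] 29 ≡ 3·9 + 2 (base 9). Lift 10: 32. −1: 31.

3·9 + 2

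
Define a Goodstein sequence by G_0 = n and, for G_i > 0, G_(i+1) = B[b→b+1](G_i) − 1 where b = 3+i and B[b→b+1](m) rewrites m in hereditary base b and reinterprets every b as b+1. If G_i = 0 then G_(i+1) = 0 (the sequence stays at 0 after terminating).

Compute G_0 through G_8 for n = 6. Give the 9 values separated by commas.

6, 7, 7, 7, 7, 7, 6, 5, 4

i=0: 6 = 2·3 (b=3); 3→4: 2·4 = 8; 8−1 = 7
i=1: 7 = 4 + 3 (b=4); 4→5: 5 + 3 = 8; 8−1 = 7
i=2: 7 = 5 + 2 (b=5); 5→6: 6 + 2 = 8; 8−1 = 7
i=3: 7 = 6 + 1 (b=6); 6→7: 7 + 1 = 8; 8−1 = 7
i=4: 7 = 7 (b=7); 7→8: 8 = 8; 8−1 = 7
i=5: 7 = 7 (b=8); 8→9: 7 = 7; 7−1 = 6
i=6: 6 = 6 (b=9); 9→10: 6 = 6; 6−1 = 5
i=7: 5 = 5 (b=10); 10→11: 5 = 5; 5−1 = 4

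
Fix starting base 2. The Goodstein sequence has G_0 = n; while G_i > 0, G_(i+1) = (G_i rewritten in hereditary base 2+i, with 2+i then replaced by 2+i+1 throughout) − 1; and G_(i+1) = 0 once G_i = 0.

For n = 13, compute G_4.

(0) 13|_2 = 2^(2 + 1) + 2^2 + 1 ↦ 3^(3 + 1) + 3^3 + 1|_3 = 109 ⇒ 108
(1) 108|_3 = 3^(3 + 1) + 3^3 ↦ 4^(4 + 1) + 4^4|_4 = 1280 ⇒ 1279
(2) 1279|_4 = 4^(4 + 1) + 3·4^3 + 3·4^2 + 3·4 + 3 ↦ 5^(5 + 1) + 3·5^3 + 3·5^2 + 3·5 + 3|_5 = 16093 ⇒ 16092
(3) 16092|_5 = 5^(5 + 1) + 3·5^3 + 3·5^2 + 3·5 + 2 ↦ 6^(6 + 1) + 3·6^3 + 3·6^2 + 3·6 + 2|_6 = 280712 ⇒ 280711
(4) 280711|_6 = 6^(6 + 1) + 3·6^3 + 3·6^2 + 3·6 + 1 ↦ 7^(7 + 1) + 3·7^3 + 3·7^2 + 3·7 + 1|_7 = 5765999 ⇒ 5765998

280711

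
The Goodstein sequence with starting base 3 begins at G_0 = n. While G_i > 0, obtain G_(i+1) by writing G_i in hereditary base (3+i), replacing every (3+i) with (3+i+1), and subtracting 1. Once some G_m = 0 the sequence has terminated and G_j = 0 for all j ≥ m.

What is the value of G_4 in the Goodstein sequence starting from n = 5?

5 —HB3→ 3 + 2 —bump→ 4 + 2 = 6 —(−1)→ 5
5 —HB4→ 4 + 1 —bump→ 5 + 1 = 6 —(−1)→ 5
5 —HB5→ 5 —bump→ 6 = 6 —(−1)→ 5
5 —HB6→ 5 —bump→ 5 = 5 —(−1)→ 4
4 —HB7→ 4 —bump→ 4 = 4 —(−1)→ 3

4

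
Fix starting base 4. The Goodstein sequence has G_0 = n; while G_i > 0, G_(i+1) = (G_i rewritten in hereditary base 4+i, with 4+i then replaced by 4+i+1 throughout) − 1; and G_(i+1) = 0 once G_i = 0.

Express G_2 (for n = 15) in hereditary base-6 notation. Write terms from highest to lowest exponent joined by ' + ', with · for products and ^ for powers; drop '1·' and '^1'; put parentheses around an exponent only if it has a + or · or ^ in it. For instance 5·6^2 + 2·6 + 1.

G_0=15  [base 4] 3·4 + 3  →[4↦5]→  3·5 + 3 = 18  −1 ⇒ G_1=17
G_1=17  [base 5] 3·5 + 2  →[5↦6]→  3·6 + 2 = 20  −1 ⇒ G_2=19
G_2=19  [base 6] 3·6 + 1  →[6↦7]→  3·7 + 1 = 22  −1 ⇒ G_3=21

3·6 + 1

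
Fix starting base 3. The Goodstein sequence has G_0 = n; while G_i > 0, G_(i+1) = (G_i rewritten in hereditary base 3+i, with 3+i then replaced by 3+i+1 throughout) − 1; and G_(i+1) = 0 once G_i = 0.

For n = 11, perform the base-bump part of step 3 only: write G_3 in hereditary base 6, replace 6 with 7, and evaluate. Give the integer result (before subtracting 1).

40

G_0=11  [base 3] 3^2 + 2  →[3↦4]→  4^2 + 2 = 18  −1 ⇒ G_1=17
G_1=17  [base 4] 4^2 + 1  →[4↦5]→  5^2 + 1 = 26  −1 ⇒ G_2=25
G_2=25  [base 5] 5^2  →[5↦6]→  6^2 = 36  −1 ⇒ G_3=35
G_3=35  [base 6] 5·6 + 5  →[6↦7]→  5·7 + 5 = 40  −1 ⇒ G_4=39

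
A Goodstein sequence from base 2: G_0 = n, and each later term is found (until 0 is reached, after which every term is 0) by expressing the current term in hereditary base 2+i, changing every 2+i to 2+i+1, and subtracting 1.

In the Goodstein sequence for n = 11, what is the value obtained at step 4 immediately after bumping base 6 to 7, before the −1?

11 —HB2→ 2^(2 + 1) + 2 + 1 —bump→ 3^(3 + 1) + 3 + 1 = 85 —(−1)→ 84
84 —HB3→ 3^(3 + 1) + 3 —bump→ 4^(4 + 1) + 4 = 1028 —(−1)→ 1027
1027 —HB4→ 4^(4 + 1) + 3 —bump→ 5^(5 + 1) + 3 = 15628 —(−1)→ 15627
15627 —HB5→ 5^(5 + 1) + 2 —bump→ 6^(6 + 1) + 2 = 279938 —(−1)→ 279937

5764802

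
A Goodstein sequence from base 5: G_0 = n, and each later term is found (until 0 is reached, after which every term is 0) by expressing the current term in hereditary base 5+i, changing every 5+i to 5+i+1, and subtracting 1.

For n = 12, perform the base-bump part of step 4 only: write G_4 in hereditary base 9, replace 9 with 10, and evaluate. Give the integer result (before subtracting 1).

i=0: 12 = 2·5 + 2 (b=5); 5→6: 2·6 + 2 = 14; 14−1 = 13
i=1: 13 = 2·6 + 1 (b=6); 6→7: 2·7 + 1 = 15; 15−1 = 14
i=2: 14 = 2·7 (b=7); 7→8: 2·8 = 16; 16−1 = 15
i=3: 15 = 8 + 7 (b=8); 8→9: 9 + 7 = 16; 16−1 = 15
i=4: 15 = 9 + 6 (b=9); 9→10: 10 + 6 = 16; 16−1 = 15

16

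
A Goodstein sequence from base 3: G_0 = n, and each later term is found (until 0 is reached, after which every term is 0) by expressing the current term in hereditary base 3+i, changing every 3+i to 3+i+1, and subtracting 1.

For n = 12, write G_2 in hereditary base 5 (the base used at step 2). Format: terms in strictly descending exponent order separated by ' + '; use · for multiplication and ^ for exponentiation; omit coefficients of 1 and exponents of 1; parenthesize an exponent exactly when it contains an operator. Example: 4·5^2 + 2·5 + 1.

[0] 12 ≡ 3^2 + 3 (base 3). Lift 4: 20. −1: 19.
[1] 19 ≡ 4^2 + 3 (base 4). Lift 5: 28. −1: 27.
[2] 27 ≡ 5^2 + 2 (base 5). Lift 6: 38. −1: 37.

5^2 + 2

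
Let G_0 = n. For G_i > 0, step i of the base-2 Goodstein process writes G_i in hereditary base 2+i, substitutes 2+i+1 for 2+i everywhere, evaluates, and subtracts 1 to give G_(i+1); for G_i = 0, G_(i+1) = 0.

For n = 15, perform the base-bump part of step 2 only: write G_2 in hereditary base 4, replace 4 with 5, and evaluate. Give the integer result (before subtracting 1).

18753

G_0=15  [base 2] 2^(2 + 1) + 2^2 + 2 + 1  →[2↦3]→  3^(3 + 1) + 3^3 + 3 + 1 = 112  −1 ⇒ G_1=111
G_1=111  [base 3] 3^(3 + 1) + 3^3 + 3  →[3↦4]→  4^(4 + 1) + 4^4 + 4 = 1284  −1 ⇒ G_2=1283
G_2=1283  [base 4] 4^(4 + 1) + 4^4 + 3  →[4↦5]→  5^(5 + 1) + 5^5 + 3 = 18753  −1 ⇒ G_3=18752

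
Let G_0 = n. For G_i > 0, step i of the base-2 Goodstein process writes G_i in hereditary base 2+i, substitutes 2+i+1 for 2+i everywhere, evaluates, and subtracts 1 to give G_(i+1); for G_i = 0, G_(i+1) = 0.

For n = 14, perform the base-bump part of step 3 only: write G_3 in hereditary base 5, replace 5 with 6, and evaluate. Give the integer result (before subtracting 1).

step 0: 14 = 2^(2 + 1) + 2^2 + 2; sub 3 for 2: 3^(3 + 1) + 3^3 + 3; = 111; G_1 = 111−1 = 110
step 1: 110 = 3^(3 + 1) + 3^3 + 2; sub 4 for 3: 4^(4 + 1) + 4^4 + 2; = 1282; G_2 = 1282−1 = 1281
step 2: 1281 = 4^(4 + 1) + 4^4 + 1; sub 5 for 4: 5^(5 + 1) + 5^5 + 1; = 18751; G_3 = 18751−1 = 18750

326592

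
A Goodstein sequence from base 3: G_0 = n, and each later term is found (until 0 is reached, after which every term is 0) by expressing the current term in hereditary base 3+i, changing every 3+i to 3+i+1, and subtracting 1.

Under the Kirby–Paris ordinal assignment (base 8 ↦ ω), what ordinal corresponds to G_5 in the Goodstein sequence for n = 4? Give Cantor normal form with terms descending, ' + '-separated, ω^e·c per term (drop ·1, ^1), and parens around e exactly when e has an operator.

1

G_0 = 4. HB_3(4) = 3 + 1. Bump = 5. G_1 = 4.
G_1 = 4. HB_4(4) = 4. Bump = 5. G_2 = 4.
G_2 = 4. HB_5(4) = 4. Bump = 4. G_3 = 3.
G_3 = 3. HB_6(3) = 3. Bump = 3. G_4 = 2.
G_4 = 2. HB_7(2) = 2. Bump = 2. G_5 = 1.
G_5 = 1. HB_8(1) = 1. Bump = 1. G_6 = 0.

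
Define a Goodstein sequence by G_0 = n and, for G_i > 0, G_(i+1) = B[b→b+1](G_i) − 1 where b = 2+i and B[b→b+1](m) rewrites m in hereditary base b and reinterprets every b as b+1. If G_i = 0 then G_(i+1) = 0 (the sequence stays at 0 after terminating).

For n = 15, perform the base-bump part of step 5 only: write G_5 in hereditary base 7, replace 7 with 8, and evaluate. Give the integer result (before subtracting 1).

150994944

step 0: 15 = 2^(2 + 1) + 2^2 + 2 + 1; sub 3 for 2: 3^(3 + 1) + 3^3 + 3 + 1; = 112; G_1 = 112−1 = 111
step 1: 111 = 3^(3 + 1) + 3^3 + 3; sub 4 for 3: 4^(4 + 1) + 4^4 + 4; = 1284; G_2 = 1284−1 = 1283
step 2: 1283 = 4^(4 + 1) + 4^4 + 3; sub 5 for 4: 5^(5 + 1) + 5^5 + 3; = 18753; G_3 = 18753−1 = 18752
step 3: 18752 = 5^(5 + 1) + 5^5 + 2; sub 6 for 5: 6^(6 + 1) + 6^6 + 2; = 326594; G_4 = 326594−1 = 326593
step 4: 326593 = 6^(6 + 1) + 6^6 + 1; sub 7 for 6: 7^(7 + 1) + 7^7 + 1; = 6588345; G_5 = 6588345−1 = 6588344
step 5: 6588344 = 7^(7 + 1) + 7^7; sub 8 for 7: 8^(8 + 1) + 8^8; = 150994944; G_6 = 150994944−1 = 150994943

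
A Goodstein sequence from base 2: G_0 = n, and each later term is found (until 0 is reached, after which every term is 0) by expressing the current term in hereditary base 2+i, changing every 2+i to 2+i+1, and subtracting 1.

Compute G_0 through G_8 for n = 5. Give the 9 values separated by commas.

base 2: 5 = 2^2 + 1; at 3: 3^3 + 1 = 28; next = 27
base 3: 27 = 3^3; at 4: 4^4 = 256; next = 255
base 4: 255 = 3·4^3 + 3·4^2 + 3·4 + 3; at 5: 3·5^3 + 3·5^2 + 3·5 + 3 = 468; next = 467
base 5: 467 = 3·5^3 + 3·5^2 + 3·5 + 2; at 6: 3·6^3 + 3·6^2 + 3·6 + 2 = 776; next = 775
base 6: 775 = 3·6^3 + 3·6^2 + 3·6 + 1; at 7: 3·7^3 + 3·7^2 + 3·7 + 1 = 1198; next = 1197
base 7: 1197 = 3·7^3 + 3·7^2 + 3·7; at 8: 3·8^3 + 3·8^2 + 3·8 = 1752; next = 1751
base 8: 1751 = 3·8^3 + 3·8^2 + 2·8 + 7; at 9: 3·9^3 + 3·9^2 + 2·9 + 7 = 2455; next = 2454
base 9: 2454 = 3·9^3 + 3·9^2 + 2·9 + 6; at 10: 3·10^3 + 3·10^2 + 2·10 + 6 = 3326; next = 3325

5, 27, 255, 467, 775, 1197, 1751, 2454, 3325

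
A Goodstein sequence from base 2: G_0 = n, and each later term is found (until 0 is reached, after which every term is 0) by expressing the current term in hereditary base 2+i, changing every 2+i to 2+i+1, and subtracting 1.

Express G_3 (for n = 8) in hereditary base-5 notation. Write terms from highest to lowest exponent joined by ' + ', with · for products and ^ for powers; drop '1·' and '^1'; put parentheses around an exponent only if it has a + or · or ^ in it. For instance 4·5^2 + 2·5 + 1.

2·5^5 + 2·5^2 + 2·5

G_0=8  [base 2] 2^(2 + 1)  →[2↦3]→  3^(3 + 1) = 81  −1 ⇒ G_1=80
G_1=80  [base 3] 2·3^3 + 2·3^2 + 2·3 + 2  →[3↦4]→  2·4^4 + 2·4^2 + 2·4 + 2 = 554  −1 ⇒ G_2=553
G_2=553  [base 4] 2·4^4 + 2·4^2 + 2·4 + 1  →[4↦5]→  2·5^5 + 2·5^2 + 2·5 + 1 = 6311  −1 ⇒ G_3=6310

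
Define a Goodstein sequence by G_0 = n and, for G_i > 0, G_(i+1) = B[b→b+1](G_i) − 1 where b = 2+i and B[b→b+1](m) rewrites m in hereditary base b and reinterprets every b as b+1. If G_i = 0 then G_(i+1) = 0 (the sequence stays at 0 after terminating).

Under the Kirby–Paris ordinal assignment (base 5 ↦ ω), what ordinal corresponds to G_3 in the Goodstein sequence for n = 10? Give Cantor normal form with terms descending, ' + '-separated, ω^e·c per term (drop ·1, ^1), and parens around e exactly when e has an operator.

ω^(ω + 1)

step 0: 10 = 2^(2 + 1) + 2; sub 3 for 2: 3^(3 + 1) + 3; = 84; G_1 = 84−1 = 83
step 1: 83 = 3^(3 + 1) + 2; sub 4 for 3: 4^(4 + 1) + 2; = 1026; G_2 = 1026−1 = 1025
step 2: 1025 = 4^(4 + 1) + 1; sub 5 for 4: 5^(5 + 1) + 1; = 15626; G_3 = 15626−1 = 15625
step 3: 15625 = 5^(5 + 1); sub 6 for 5: 6^(6 + 1); = 279936; G_4 = 279936−1 = 279935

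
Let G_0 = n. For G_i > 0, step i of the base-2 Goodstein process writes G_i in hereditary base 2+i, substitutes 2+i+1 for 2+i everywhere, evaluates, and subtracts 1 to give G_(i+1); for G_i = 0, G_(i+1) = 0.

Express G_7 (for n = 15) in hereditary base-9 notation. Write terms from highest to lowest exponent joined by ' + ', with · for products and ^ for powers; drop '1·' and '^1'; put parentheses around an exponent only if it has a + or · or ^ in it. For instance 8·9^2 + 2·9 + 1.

9^(9 + 1) + 7·9^7 + 7·9^6 + 7·9^5 + 7·9^4 + 7·9^3 + 7·9^2 + 7·9 + 6

base 2: 15 = 2^(2 + 1) + 2^2 + 2 + 1; at 3: 3^(3 + 1) + 3^3 + 3 + 1 = 112; next = 111
base 3: 111 = 3^(3 + 1) + 3^3 + 3; at 4: 4^(4 + 1) + 4^4 + 4 = 1284; next = 1283
base 4: 1283 = 4^(4 + 1) + 4^4 + 3; at 5: 5^(5 + 1) + 5^5 + 3 = 18753; next = 18752
base 5: 18752 = 5^(5 + 1) + 5^5 + 2; at 6: 6^(6 + 1) + 6^6 + 2 = 326594; next = 326593
base 6: 326593 = 6^(6 + 1) + 6^6 + 1; at 7: 7^(7 + 1) + 7^7 + 1 = 6588345; next = 6588344
base 7: 6588344 = 7^(7 + 1) + 7^7; at 8: 8^(8 + 1) + 8^8 = 150994944; next = 150994943
base 8: 150994943 = 8^(8 + 1) + 7·8^7 + 7·8^6 + 7·8^5 + 7·8^4 + 7·8^3 + 7·8^2 + 7·8 + 7; at 9: 9^(9 + 1) + 7·9^7 + 7·9^6 + 7·9^5 + 7·9^4 + 7·9^3 + 7·9^2 + 7·9 + 7 = 3524450281; next = 3524450280
base 9: 3524450280 = 9^(9 + 1) + 7·9^7 + 7·9^6 + 7·9^5 + 7·9^4 + 7·9^3 + 7·9^2 + 7·9 + 6; at 10: 10^(10 + 1) + 7·10^7 + 7·10^6 + 7·10^5 + 7·10^4 + 7·10^3 + 7·10^2 + 7·10 + 6 = 100077777776; next = 100077777775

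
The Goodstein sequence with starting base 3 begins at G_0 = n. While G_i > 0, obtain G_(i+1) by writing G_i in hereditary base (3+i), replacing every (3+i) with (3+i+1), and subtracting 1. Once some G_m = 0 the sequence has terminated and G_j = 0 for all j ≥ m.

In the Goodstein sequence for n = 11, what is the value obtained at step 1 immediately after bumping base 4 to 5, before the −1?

G_0 = 11. HB_3(11) = 3^2 + 2. Bump = 18. G_1 = 17.
G_1 = 17. HB_4(17) = 4^2 + 1. Bump = 26. G_2 = 25.

26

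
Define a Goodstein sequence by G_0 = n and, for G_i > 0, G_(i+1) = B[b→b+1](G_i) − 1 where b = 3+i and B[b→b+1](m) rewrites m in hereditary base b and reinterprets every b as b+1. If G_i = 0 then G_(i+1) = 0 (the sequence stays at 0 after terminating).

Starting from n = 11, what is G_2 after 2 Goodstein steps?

25

(0) 11|_3 = 3^2 + 2 ↦ 4^2 + 2|_4 = 18 ⇒ 17
(1) 17|_4 = 4^2 + 1 ↦ 5^2 + 1|_5 = 26 ⇒ 25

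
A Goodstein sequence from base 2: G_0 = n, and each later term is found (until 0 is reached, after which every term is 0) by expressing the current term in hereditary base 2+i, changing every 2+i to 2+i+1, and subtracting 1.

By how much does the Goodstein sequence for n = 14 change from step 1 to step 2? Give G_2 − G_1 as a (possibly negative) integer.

14 —HB2→ 2^(2 + 1) + 2^2 + 2 —bump→ 3^(3 + 1) + 3^3 + 3 = 111 —(−1)→ 110
110 —HB3→ 3^(3 + 1) + 3^3 + 2 —bump→ 4^(4 + 1) + 4^4 + 2 = 1282 —(−1)→ 1281

1171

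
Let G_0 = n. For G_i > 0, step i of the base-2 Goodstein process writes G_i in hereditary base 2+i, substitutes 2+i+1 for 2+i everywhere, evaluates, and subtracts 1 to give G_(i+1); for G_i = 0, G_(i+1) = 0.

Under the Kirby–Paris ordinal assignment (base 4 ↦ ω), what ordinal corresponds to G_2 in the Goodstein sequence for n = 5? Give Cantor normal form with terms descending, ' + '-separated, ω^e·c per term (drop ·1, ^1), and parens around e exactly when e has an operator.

ω^3·3 + ω^2·3 + ω·3 + 3

base 2: 5 = 2^2 + 1; at 3: 3^3 + 1 = 28; next = 27
base 3: 27 = 3^3; at 4: 4^4 = 256; next = 255
base 4: 255 = 3·4^3 + 3·4^2 + 3·4 + 3; at 5: 3·5^3 + 3·5^2 + 3·5 + 3 = 468; next = 467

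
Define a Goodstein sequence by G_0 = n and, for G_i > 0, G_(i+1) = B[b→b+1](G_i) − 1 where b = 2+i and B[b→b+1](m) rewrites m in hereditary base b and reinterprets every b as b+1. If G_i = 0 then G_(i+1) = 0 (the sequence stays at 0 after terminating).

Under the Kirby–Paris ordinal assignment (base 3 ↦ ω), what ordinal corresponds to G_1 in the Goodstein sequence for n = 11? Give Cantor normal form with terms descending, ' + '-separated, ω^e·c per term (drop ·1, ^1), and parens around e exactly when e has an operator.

ω^(ω + 1) + ω

i=0: 11 = 2^(2 + 1) + 2 + 1 (b=2); 2→3: 3^(3 + 1) + 3 + 1 = 85; 85−1 = 84
i=1: 84 = 3^(3 + 1) + 3 (b=3); 3→4: 4^(4 + 1) + 4 = 1028; 1028−1 = 1027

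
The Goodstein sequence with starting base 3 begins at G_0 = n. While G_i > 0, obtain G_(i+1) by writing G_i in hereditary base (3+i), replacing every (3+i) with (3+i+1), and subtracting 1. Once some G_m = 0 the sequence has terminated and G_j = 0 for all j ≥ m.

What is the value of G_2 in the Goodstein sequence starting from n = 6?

7

i=0: 6 = 2·3 (b=3); 3→4: 2·4 = 8; 8−1 = 7
i=1: 7 = 4 + 3 (b=4); 4→5: 5 + 3 = 8; 8−1 = 7
i=2: 7 = 5 + 2 (b=5); 5→6: 6 + 2 = 8; 8−1 = 7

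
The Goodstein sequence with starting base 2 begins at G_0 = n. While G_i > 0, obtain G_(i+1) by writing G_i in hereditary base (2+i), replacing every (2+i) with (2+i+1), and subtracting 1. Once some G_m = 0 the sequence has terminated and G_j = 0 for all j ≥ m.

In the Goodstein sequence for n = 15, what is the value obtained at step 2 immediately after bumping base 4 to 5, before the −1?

18753

G_0 = 15. HB_2(15) = 2^(2 + 1) + 2^2 + 2 + 1. Bump = 112. G_1 = 111.
G_1 = 111. HB_3(111) = 3^(3 + 1) + 3^3 + 3. Bump = 1284. G_2 = 1283.
G_2 = 1283. HB_4(1283) = 4^(4 + 1) + 4^4 + 3. Bump = 18753. G_3 = 18752.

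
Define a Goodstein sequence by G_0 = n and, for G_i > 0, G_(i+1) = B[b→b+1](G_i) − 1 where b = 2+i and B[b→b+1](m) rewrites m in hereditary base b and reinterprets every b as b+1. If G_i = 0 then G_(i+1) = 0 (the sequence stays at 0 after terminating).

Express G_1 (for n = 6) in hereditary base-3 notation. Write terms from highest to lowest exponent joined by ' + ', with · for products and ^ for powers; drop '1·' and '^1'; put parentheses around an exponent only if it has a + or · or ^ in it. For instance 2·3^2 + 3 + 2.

3^3 + 2

G_0=6  [base 2] 2^2 + 2  →[2↦3]→  3^3 + 3 = 30  −1 ⇒ G_1=29
G_1=29  [base 3] 3^3 + 2  →[3↦4]→  4^4 + 2 = 258  −1 ⇒ G_2=257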